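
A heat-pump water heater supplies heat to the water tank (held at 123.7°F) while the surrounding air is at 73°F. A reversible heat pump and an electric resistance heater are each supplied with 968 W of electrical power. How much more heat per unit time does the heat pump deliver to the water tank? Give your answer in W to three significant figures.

In absolute terms T_C = 295.93 K and T_H = 324.09 K, so ΔT = 28.17 K.
COP_Carnot = T_H/ΔT = 324.09/28.17 = 11.51.
The heat pump delivers Q̇_H = COP × Ẇ = 11140 W; the resistance heater delivers Ẇ = 968.0 W.
Extra = (COP − 1)·Ẇ = 10170 W.

10200 W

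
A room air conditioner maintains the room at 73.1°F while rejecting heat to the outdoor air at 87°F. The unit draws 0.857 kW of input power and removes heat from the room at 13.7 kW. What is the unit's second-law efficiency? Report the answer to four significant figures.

0.4171

COP_actual = Q̇_C/Ẇ = 13.70/0.8570 = 15.99.
In absolute terms T_C = 295.98 K and T_H = 303.71 K, so ΔT = 7.722 K.
COP_Carnot = T_C/ΔT = 295.98/7.722 = 38.33.
η_II = COP_actual/COP_Carnot = 15.99/38.33 = 0.4171.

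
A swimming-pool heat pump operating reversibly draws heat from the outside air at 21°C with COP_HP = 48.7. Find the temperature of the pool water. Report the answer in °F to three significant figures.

COP_HP = T_H/(T_H − T_C) rearranges to T_H = COP·T_C/(COP − 1).
With T_C = 294.15 K, T_H = 48.7 × 294.15/47.70 = 300.32 K.
Converting, 300.32 K = 80.90°F.

80.9 °F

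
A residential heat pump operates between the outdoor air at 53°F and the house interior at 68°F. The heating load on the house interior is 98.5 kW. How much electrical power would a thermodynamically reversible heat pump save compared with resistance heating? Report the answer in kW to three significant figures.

95.7 kW

In absolute terms T_C = 284.82 K and T_H = 293.15 K, so ΔT = 8.333 K.
COP_Carnot = T_H/ΔT = 293.15/8.333 = 35.18.
Resistance heating needs Ẇ_res = Q̇_H = 98.50 kW; the reversible heat pump needs only Ẇ_hp = Q̇_H/COP = 2.800 kW.
Saving = 98.50 − 2.800 = 95.70 kW.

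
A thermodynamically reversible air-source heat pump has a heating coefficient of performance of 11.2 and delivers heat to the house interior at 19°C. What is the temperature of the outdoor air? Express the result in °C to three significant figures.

COP_HP = T_H/(T_H − T_C) gives T_H − T_C = T_H/COP.
With T_H = 292.15 K, T_C = 292.15 × (1 − 1/11.2) = 266.07 K.
Converting, 266.07 K = -7.08°C.

-7.08 °C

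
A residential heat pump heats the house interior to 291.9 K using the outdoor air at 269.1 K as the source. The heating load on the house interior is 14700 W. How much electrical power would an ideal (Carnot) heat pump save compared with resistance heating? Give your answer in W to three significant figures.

The reservoir spacing is ΔT = 291.9 − 269.1 = 22.80 K.
COP_Carnot = T_H/ΔT = 291.90/22.80 = 12.80.
Resistance heating needs Ẇ_res = Q̇_H = 14700 W; the reversible heat pump needs only Ẇ_hp = Q̇_H/COP = 1148 W.
Saving = 14700 − 1148 = 13550 W.

13600 W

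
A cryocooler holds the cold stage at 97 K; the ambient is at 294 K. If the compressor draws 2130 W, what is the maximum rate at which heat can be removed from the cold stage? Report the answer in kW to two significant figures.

The reservoir spacing is ΔT = 294 − 97 = 197.0 K.
COP_Carnot = T_C/ΔT = 97.00/197.0 = 0.4924.
Q̇_max = COP_Carnot × Ẇ = 0.4924 × 2130 W = 1049 W = 1.049 kW.

1.0 kW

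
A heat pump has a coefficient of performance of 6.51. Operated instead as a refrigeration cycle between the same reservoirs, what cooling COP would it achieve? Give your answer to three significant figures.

5.51

Since Q_H = Q_C + W for any cycle, COP_R = Q_C/W = Q_H/W − 1.
COP_R = 6.51 − 1 = 5.51.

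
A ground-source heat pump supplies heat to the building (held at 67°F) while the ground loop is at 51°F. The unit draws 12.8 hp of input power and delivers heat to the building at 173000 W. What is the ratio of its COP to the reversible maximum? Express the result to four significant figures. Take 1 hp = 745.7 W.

0.5506

Converting, Q̇_H = 173000 W = 232.0 hp, so COP_actual = Q̇_H/Ẇ = 232.0/12.80 = 18.12.
In absolute terms T_C = 283.71 K and T_H = 292.59 K, so ΔT = 8.889 K.
COP_Carnot = T_H/ΔT = 292.59/8.889 = 32.92.
η_II = COP_actual/COP_Carnot = 18.12/32.92 = 0.5506.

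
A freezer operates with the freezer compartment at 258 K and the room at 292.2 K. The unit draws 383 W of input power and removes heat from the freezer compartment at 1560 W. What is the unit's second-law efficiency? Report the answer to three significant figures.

COP_actual = Q̇_C/Ẇ = 1560/383.0 = 4.073.
The reservoir spacing is ΔT = 292.2 − 258 = 34.20 K.
COP_Carnot = T_C/ΔT = 258.00/34.20 = 7.544.
η_II = COP_actual/COP_Carnot = 4.073/7.544 = 0.5399.

0.540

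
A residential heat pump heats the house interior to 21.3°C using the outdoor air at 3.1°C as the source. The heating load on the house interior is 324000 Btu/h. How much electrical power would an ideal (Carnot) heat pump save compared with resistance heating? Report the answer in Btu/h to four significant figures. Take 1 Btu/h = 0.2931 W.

304000 Btu/h

In absolute terms T_C = 276.25 K and T_H = 294.45 K, so ΔT = 18.20 K.
COP_Carnot = T_H/ΔT = 294.45/18.20 = 16.18.
Resistance heating needs Ẇ_res = Q̇_H = 324000 Btu/h; the reversible heat pump needs only Ẇ_hp = Q̇_H/COP = 20030 Btu/h.
Saving = 324000 − 20030 = 304000 Btu/h.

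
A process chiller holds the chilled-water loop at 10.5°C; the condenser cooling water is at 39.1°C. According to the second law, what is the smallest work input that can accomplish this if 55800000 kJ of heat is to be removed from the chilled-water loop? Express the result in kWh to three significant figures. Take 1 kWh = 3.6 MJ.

In absolute terms T_C = 283.65 K and T_H = 312.25 K, so ΔT = 28.60 K.
The reversible limit is COP_R = T_C/ΔT = 9.918, so W_min = Q_C/COP = Q_C·ΔT/T_C.
W_min = 55800000 × 28.60/283.65 = 5626000 kJ = 1563 kWh.

1560 kWh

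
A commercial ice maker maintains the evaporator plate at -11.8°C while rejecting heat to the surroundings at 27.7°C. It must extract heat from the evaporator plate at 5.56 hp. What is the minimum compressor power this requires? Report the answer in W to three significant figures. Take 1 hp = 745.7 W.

In absolute terms T_C = 261.35 K and T_H = 300.85 K, so ΔT = 39.50 K.
COP_Carnot = T_C/ΔT = 261.35/39.50 = 6.616.
Ẇ_min = Q̇/COP_Carnot = 5.560/6.616 = 0.8403 hp = 626.6 W.

627 W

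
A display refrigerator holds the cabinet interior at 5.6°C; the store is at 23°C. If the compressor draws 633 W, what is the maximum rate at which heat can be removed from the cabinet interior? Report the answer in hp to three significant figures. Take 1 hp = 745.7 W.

In absolute terms T_C = 278.75 K and T_H = 296.15 K, so ΔT = 17.40 K.
COP_Carnot = T_C/ΔT = 278.75/17.40 = 16.02.
Q̇_max = COP_Carnot × Ẇ = 16.02 × 633.0 W = 10140 W = 13.60 hp.

13.6 hp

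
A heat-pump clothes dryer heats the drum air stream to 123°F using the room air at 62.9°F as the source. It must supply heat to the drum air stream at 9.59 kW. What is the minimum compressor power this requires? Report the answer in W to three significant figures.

In absolute terms T_C = 290.32 K and T_H = 323.71 K, so ΔT = 33.39 K.
COP_Carnot = T_H/ΔT = 323.71/33.39 = 9.695.
Ẇ_min = Q̇/COP_Carnot = 9.590/9.695 = 0.9892 kW = 989.2 W.

989 W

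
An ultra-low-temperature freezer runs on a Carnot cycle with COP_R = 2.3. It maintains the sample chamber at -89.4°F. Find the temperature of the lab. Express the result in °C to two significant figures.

22 °C

COP_R = T_C/(T_H − T_C) gives T_H − T_C = T_C/COP.
With T_C = 205.71 K, T_H = 205.71 × (1 + 1/2.3) = 295.14 K.
Converting, 295.14 K = 21.99°C.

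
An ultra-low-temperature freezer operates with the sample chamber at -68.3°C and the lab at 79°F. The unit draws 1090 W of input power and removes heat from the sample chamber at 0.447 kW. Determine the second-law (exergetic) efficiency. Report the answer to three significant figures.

Converting, Q̇_C = 0.4470 kW = 447.0 W, so COP_actual = Q̇_C/Ẇ = 447.0/1090 = 0.4101.
In absolute terms T_C = 204.85 K and T_H = 299.26 K, so ΔT = 94.41 K.
COP_Carnot = T_C/ΔT = 204.85/94.41 = 2.170.
η_II = COP_actual/COP_Carnot = 0.4101/2.170 = 0.1890.

0.189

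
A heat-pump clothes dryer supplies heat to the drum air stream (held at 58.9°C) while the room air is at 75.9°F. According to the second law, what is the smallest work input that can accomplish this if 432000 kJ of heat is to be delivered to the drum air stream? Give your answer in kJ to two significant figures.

In absolute terms T_C = 297.54 K and T_H = 332.05 K, so ΔT = 34.51 K.
The reversible limit is COP_HP = T_H/ΔT = 9.622, so W_min = Q_H/COP = Q_H·ΔT/T_H.
W_min = 432000 × 34.51/332.05 = 44900 kJ.

45000 kJ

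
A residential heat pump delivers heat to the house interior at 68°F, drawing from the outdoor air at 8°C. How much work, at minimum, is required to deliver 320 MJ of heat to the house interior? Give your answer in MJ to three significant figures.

13.1 MJ

In absolute terms T_C = 281.15 K and T_H = 293.15 K, so ΔT = 12.00 K.
The reversible limit is COP_HP = T_H/ΔT = 24.43, so W_min = Q_H/COP = Q_H·ΔT/T_H.
W_min = 320.0 × 12.00/293.15 = 13.10 MJ.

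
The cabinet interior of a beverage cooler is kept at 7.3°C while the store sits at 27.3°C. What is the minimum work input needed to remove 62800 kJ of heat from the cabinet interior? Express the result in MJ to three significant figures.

In absolute terms T_C = 280.45 K and T_H = 300.45 K, so ΔT = 20.00 K.
The reversible limit is COP_R = T_C/ΔT = 14.02, so W_min = Q_C/COP = Q_C·ΔT/T_C.
W_min = 62800 × 20.00/280.45 = 4479 kJ = 4.479 MJ.

4.48 MJ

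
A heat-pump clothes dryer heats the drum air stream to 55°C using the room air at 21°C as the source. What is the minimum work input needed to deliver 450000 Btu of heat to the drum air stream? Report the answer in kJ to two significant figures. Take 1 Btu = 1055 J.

49000 kJ

In absolute terms T_C = 294.15 K and T_H = 328.15 K, so ΔT = 34.00 K.
The reversible limit is COP_HP = T_H/ΔT = 9.651, so W_min = Q_H/COP = Q_H·ΔT/T_H.
W_min = 450000 × 34.00/328.15 = 46630 Btu = 49190 kJ.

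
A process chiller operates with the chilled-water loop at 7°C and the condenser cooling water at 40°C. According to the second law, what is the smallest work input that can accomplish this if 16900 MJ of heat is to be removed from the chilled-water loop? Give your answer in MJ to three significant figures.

In absolute terms T_C = 280.15 K and T_H = 313.15 K, so ΔT = 33.00 K.
The reversible limit is COP_R = T_C/ΔT = 8.489, so W_min = Q_C/COP = Q_C·ΔT/T_C.
W_min = 16900 × 33.00/280.15 = 1991 MJ.

1990 MJ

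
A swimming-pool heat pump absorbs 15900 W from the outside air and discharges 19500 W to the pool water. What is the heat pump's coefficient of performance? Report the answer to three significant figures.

The first law gives Q̇_H = Q̇_C + Ẇ, so the three rates are Q̇_C = 15900, Q̇_H = 19500, Ẇ = 3600 W.
COP_HP = Q̇_H/Ẇ = 19500/3600 = 5.417.

5.42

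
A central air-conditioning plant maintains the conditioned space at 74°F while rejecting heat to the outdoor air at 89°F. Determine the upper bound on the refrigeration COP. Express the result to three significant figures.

35.6

In absolute terms T_C = 296.48 K and T_H = 304.82 K, so ΔT = 8.333 K.
For a reversible cycle, COP_Carnot = T_C/ΔT = 296.48/8.333 = 35.58.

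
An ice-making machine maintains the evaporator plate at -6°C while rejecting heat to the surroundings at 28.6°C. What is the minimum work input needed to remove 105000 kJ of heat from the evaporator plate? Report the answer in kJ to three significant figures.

In absolute terms T_C = 267.15 K and T_H = 301.75 K, so ΔT = 34.60 K.
The reversible limit is COP_R = T_C/ΔT = 7.721, so W_min = Q_C/COP = Q_C·ΔT/T_C.
W_min = 105000 × 34.60/267.15 = 13600 kJ.

13600 kJ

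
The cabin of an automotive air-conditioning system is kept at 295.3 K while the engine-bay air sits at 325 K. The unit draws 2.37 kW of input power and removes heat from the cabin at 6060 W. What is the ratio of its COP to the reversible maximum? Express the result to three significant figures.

Converting, Q̇_C = 6060 W = 6.060 kW, so COP_actual = Q̇_C/Ẇ = 6.060/2.370 = 2.557.
The reservoir spacing is ΔT = 325 − 295.3 = 29.70 K.
COP_Carnot = T_C/ΔT = 295.30/29.70 = 9.943.
η_II = COP_actual/COP_Carnot = 2.557/9.943 = 0.2572.

0.257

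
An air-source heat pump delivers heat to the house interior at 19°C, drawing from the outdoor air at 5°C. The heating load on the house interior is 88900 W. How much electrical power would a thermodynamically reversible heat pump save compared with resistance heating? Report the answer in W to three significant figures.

In absolute terms T_C = 278.15 K and T_H = 292.15 K, so ΔT = 14.00 K.
COP_Carnot = T_H/ΔT = 292.15/14.00 = 20.87.
Resistance heating needs Ẇ_res = Q̇_H = 88900 W; the reversible heat pump needs only Ẇ_hp = Q̇_H/COP = 4260 W.
Saving = 88900 − 4260 = 84640 W.

84600 W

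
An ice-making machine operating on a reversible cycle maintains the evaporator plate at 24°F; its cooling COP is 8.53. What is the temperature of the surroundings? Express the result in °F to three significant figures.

COP_R = T_C/(T_H − T_C) gives T_H − T_C = T_C/COP.
With T_C = 268.71 K, T_H = 268.71 × (1 + 1/8.53) = 300.21 K.
Converting, 300.21 K = 80.70°F.

80.7 °F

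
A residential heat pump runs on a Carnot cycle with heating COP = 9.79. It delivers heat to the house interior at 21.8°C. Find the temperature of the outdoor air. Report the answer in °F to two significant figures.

17 °F

COP_HP = T_H/(T_H − T_C) gives T_H − T_C = T_H/COP.
With T_H = 294.95 K, T_C = 294.95 × (1 − 1/9.79) = 264.82 K.
Converting, 264.82 K = 17.01°F.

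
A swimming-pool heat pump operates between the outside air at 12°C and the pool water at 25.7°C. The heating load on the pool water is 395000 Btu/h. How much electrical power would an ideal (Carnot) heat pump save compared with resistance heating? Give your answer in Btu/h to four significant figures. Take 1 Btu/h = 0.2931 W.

376900 Btu/h

In absolute terms T_C = 285.15 K and T_H = 298.85 K, so ΔT = 13.70 K.
COP_Carnot = T_H/ΔT = 298.85/13.70 = 21.81.
Resistance heating needs Ẇ_res = Q̇_H = 395000 Btu/h; the reversible heat pump needs only Ẇ_hp = Q̇_H/COP = 18110 Btu/h.
Saving = 395000 − 18110 = 376900 Btu/h.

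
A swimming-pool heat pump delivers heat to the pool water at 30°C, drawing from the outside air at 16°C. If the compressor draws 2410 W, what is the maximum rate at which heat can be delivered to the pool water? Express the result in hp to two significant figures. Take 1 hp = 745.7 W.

70 hp

In absolute terms T_C = 289.15 K and T_H = 303.15 K, so ΔT = 14.00 K.
COP_Carnot = T_H/ΔT = 303.15/14.00 = 21.65.
Q̇_max = COP_Carnot × Ẇ = 21.65 × 2410 W = 52190 W = 69.98 hp.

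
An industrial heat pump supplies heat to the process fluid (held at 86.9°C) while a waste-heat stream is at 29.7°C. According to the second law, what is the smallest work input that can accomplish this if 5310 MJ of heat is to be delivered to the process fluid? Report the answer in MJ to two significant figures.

840 MJ

In absolute terms T_C = 302.85 K and T_H = 360.05 K, so ΔT = 57.20 K.
The reversible limit is COP_HP = T_H/ΔT = 6.295, so W_min = Q_H/COP = Q_H·ΔT/T_H.
W_min = 5310 × 57.20/360.05 = 843.6 MJ.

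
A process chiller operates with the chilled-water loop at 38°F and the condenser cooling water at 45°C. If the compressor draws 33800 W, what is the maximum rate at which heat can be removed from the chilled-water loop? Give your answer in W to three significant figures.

224000 W

In absolute terms T_C = 276.48 K and T_H = 318.15 K, so ΔT = 41.67 K.
COP_Carnot = T_C/ΔT = 276.48/41.67 = 6.636.
Q̇_max = COP_Carnot × Ẇ = 6.636 × 33800 W = 224300 W.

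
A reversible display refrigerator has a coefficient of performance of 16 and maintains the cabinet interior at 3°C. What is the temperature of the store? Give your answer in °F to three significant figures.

68.5 °F

COP_R = T_C/(T_H − T_C) gives T_H − T_C = T_C/COP.
With T_C = 276.15 K, T_H = 276.15 × (1 + 1/16) = 293.41 K.
Converting, 293.41 K = 68.47°F.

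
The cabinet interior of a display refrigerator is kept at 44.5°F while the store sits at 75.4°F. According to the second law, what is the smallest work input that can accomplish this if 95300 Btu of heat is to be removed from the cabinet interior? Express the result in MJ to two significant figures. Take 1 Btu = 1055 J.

6.2 MJ

In absolute terms T_C = 280.09 K and T_H = 297.26 K, so ΔT = 17.17 K.
The reversible limit is COP_R = T_C/ΔT = 16.32, so W_min = Q_C/COP = Q_C·ΔT/T_C.
W_min = 95300 × 17.17/280.09 = 5841 Btu = 6.162 MJ.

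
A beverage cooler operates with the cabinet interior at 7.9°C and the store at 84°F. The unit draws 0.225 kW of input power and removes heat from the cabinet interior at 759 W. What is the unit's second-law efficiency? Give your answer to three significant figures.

Converting, Q̇_C = 759.0 W = 0.7590 kW, so COP_actual = Q̇_C/Ẇ = 0.7590/0.2250 = 3.373.
In absolute terms T_C = 281.05 K and T_H = 302.04 K, so ΔT = 20.99 K.
COP_Carnot = T_C/ΔT = 281.05/20.99 = 13.39.
η_II = COP_actual/COP_Carnot = 3.373/13.39 = 0.2519.

0.252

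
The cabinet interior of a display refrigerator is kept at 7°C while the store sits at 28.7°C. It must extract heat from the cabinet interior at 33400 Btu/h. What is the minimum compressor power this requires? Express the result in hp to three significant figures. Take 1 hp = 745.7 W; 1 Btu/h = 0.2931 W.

1.02 hp

In absolute terms T_C = 280.15 K and T_H = 301.85 K, so ΔT = 21.70 K.
COP_Carnot = T_C/ΔT = 280.15/21.70 = 12.91.
Ẇ_min = Q̇/COP_Carnot = 33400/12.91 = 2587 Btu/h = 1.017 hp.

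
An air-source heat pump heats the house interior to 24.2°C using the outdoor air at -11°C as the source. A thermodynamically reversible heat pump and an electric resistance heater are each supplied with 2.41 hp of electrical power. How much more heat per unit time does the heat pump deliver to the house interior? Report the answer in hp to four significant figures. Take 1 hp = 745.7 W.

In absolute terms T_C = 262.15 K and T_H = 297.35 K, so ΔT = 35.20 K.
COP_Carnot = T_H/ΔT = 297.35/35.20 = 8.447.
The heat pump delivers Q̇_H = COP × Ẇ = 20.36 hp; the resistance heater delivers Ẇ = 2.410 hp.
Extra = (COP − 1)·Ẇ = 17.95 hp.

17.95 hp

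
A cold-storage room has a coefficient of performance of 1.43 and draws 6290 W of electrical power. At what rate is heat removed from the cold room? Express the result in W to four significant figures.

Q̇_C = COP × Ẇ = 1.43 × 6290 = 8995 W.

8995 W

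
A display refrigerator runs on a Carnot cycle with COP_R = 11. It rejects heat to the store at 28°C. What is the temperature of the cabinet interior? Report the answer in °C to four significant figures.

For a Carnot refrigerator COP_R = T_C/(T_H − T_C), so T_C = COP·T_H/(1 + COP).
With T_H = 301.15 K, T_C = 11 × 301.15/12.00 = 276.05 K.
Converting, 276.05 K = 2.90°C.

2.904 °C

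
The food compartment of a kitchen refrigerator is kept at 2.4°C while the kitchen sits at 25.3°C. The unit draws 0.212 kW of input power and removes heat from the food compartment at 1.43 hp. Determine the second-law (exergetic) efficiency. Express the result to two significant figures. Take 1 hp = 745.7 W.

0.42

Converting, Q̇_C = 1.430 hp = 1.066 kW, so COP_actual = Q̇_C/Ẇ = 1.066/0.2120 = 5.030.
In absolute terms T_C = 275.55 K and T_H = 298.45 K, so ΔT = 22.90 K.
COP_Carnot = T_C/ΔT = 275.55/22.90 = 12.03.
η_II = COP_actual/COP_Carnot = 5.030/12.03 = 0.4180.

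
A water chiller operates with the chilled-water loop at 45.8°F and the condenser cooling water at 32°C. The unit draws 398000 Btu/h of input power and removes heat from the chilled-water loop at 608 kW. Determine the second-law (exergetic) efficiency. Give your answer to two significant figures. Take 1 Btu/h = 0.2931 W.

0.45

Converting, Q̇_C = 608.0 kW = 2074000 Btu/h, so COP_actual = Q̇_C/Ẇ = 2074000/398000 = 5.212.
In absolute terms T_C = 280.82 K and T_H = 305.15 K, so ΔT = 24.33 K.
COP_Carnot = T_C/ΔT = 280.82/24.33 = 11.54.
η_II = COP_actual/COP_Carnot = 5.212/11.54 = 0.4516.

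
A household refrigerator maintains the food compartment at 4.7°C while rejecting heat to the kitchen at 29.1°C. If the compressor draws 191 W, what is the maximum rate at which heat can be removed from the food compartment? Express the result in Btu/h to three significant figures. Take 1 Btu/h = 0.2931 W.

In absolute terms T_C = 277.85 K and T_H = 302.25 K, so ΔT = 24.40 K.
COP_Carnot = T_C/ΔT = 277.85/24.40 = 11.39.
Q̇_max = COP_Carnot × Ẇ = 11.39 × 191.0 W = 2175 W = 7421 Btu/h.

7420 Btu/h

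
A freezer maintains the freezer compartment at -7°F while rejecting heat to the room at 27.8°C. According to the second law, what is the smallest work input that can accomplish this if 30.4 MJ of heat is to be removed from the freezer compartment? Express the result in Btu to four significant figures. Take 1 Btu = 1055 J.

5668 Btu

In absolute terms T_C = 251.48 K and T_H = 300.95 K, so ΔT = 49.47 K.
The reversible limit is COP_R = T_C/ΔT = 5.084, so W_min = Q_C/COP = Q_C·ΔT/T_C.
W_min = 30.40 × 49.47/251.48 = 5.980 MJ = 5668 Btu.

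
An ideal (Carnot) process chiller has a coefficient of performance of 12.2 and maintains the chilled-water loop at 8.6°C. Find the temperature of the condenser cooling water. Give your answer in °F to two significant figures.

COP_R = T_C/(T_H − T_C) gives T_H − T_C = T_C/COP.
With T_C = 281.75 K, T_H = 281.75 × (1 + 1/12.2) = 304.84 K.
Converting, 304.84 K = 89.05°F.

89 °F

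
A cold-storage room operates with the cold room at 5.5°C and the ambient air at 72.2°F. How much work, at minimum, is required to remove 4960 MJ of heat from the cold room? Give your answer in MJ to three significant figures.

In absolute terms T_C = 278.65 K and T_H = 295.48 K, so ΔT = 16.83 K.
The reversible limit is COP_R = T_C/ΔT = 16.55, so W_min = Q_C/COP = Q_C·ΔT/T_C.
W_min = 4960 × 16.83/278.65 = 299.6 MJ.

300 MJ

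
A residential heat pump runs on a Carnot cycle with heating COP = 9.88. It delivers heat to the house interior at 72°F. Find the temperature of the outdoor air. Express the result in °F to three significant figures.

COP_HP = T_H/(T_H − T_C) gives T_H − T_C = T_H/COP.
With T_H = 295.37 K, T_C = 295.37 × (1 − 1/9.88) = 265.48 K.
Converting, 265.48 K = 18.19°F.

18.2 °F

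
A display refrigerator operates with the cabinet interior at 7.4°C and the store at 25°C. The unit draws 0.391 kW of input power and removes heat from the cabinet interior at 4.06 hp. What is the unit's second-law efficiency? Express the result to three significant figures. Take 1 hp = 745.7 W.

Converting, Q̇_C = 4.060 hp = 3.028 kW, so COP_actual = Q̇_C/Ẇ = 3.028/0.3910 = 7.743.
In absolute terms T_C = 280.55 K and T_H = 298.15 K, so ΔT = 17.60 K.
COP_Carnot = T_C/ΔT = 280.55/17.60 = 15.94.
η_II = COP_actual/COP_Carnot = 7.743/15.94 = 0.4858.

0.486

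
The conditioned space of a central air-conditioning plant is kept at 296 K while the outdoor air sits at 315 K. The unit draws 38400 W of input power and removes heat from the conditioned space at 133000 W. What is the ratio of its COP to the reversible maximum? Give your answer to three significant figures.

0.222

COP_actual = Q̇_C/Ẇ = 133000/38400 = 3.464.
The reservoir spacing is ΔT = 315 − 296 = 19.00 K.
COP_Carnot = T_C/ΔT = 296.00/19.00 = 15.58.
η_II = COP_actual/COP_Carnot = 3.464/15.58 = 0.2223.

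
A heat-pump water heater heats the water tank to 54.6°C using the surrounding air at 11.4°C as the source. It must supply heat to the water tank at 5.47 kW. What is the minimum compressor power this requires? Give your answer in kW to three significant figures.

In absolute terms T_C = 284.55 K and T_H = 327.75 K, so ΔT = 43.20 K.
COP_Carnot = T_H/ΔT = 327.75/43.20 = 7.587.
Ẇ_min = Q̇/COP_Carnot = 5.470/7.587 = 0.7210 kW.

0.721 kW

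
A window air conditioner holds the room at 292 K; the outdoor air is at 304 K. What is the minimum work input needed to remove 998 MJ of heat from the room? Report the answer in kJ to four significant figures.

41010 kJ

The reservoir spacing is ΔT = 304 − 292 = 12.00 K.
The reversible limit is COP_R = T_C/ΔT = 24.33, so W_min = Q_C/COP = Q_C·ΔT/T_C.
W_min = 998.0 × 12.00/292.00 = 41.01 MJ = 41010 kJ.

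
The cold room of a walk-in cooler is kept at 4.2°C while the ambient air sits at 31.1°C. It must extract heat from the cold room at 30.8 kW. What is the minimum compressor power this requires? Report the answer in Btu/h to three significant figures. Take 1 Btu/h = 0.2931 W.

In absolute terms T_C = 277.35 K and T_H = 304.25 K, so ΔT = 26.90 K.
COP_Carnot = T_C/ΔT = 277.35/26.90 = 10.31.
Ẇ_min = Q̇/COP_Carnot = 30.80/10.31 = 2.987 kW = 10190 Btu/h.

10200 Btu/h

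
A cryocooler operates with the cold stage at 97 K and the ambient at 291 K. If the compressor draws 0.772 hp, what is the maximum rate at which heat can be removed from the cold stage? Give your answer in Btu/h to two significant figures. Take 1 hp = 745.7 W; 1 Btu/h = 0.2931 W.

980 Btu/h

The reservoir spacing is ΔT = 291 − 97 = 194.0 K.
COP_Carnot = T_C/ΔT = 97.00/194.0 = 0.5000.
Q̇_max = COP_Carnot × Ẇ = 0.5000 × 0.7720 hp = 0.3860 hp = 982.1 Btu/h.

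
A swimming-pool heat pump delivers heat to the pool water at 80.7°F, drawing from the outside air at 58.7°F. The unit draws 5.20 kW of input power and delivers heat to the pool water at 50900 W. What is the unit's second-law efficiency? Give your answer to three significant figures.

0.399

Converting, Q̇_H = 50900 W = 50.90 kW, so COP_actual = Q̇_H/Ẇ = 50.90/5.200 = 9.788.
In absolute terms T_C = 287.98 K and T_H = 300.21 K, so ΔT = 12.22 K.
COP_Carnot = T_H/ΔT = 300.21/12.22 = 24.56.
η_II = COP_actual/COP_Carnot = 9.788/24.56 = 0.3985.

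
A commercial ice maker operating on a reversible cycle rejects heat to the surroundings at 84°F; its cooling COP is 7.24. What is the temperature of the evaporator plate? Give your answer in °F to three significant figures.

18.0 °F

For a Carnot refrigerator COP_R = T_C/(T_H − T_C), so T_C = COP·T_H/(1 + COP).
With T_H = 302.04 K, T_C = 7.24 × 302.04/8.240 = 265.38 K.
Converting, 265.38 K = 18.02°F.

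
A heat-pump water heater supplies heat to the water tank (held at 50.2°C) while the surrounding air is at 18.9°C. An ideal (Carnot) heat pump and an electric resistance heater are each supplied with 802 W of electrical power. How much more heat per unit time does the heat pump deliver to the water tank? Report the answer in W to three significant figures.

7480 W

In absolute terms T_C = 292.05 K and T_H = 323.35 K, so ΔT = 31.30 K.
COP_Carnot = T_H/ΔT = 323.35/31.30 = 10.33.
The heat pump delivers Q̇_H = COP × Ẇ = 8285 W; the resistance heater delivers Ẇ = 802.0 W.
Extra = (COP − 1)·Ẇ = 7483 W.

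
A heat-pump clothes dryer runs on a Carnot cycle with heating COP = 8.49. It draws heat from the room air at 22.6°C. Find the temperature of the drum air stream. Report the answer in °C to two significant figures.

COP_HP = T_H/(T_H − T_C) rearranges to T_H = COP·T_C/(COP − 1).
With T_C = 295.75 K, T_H = 8.49 × 295.75/7.490 = 335.24 K.
Converting, 335.24 K = 62.09°C.

62 °C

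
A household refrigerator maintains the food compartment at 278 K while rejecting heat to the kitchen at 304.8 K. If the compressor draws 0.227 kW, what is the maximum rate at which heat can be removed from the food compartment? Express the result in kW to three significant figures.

2.35 kW

The reservoir spacing is ΔT = 304.8 − 278 = 26.80 K.
COP_Carnot = T_C/ΔT = 278.00/26.80 = 10.37.
Q̇_max = COP_Carnot × Ẇ = 10.37 × 0.2270 kW = 2.355 kW.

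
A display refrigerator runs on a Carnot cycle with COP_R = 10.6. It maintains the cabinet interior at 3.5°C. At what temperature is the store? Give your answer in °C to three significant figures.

29.6 °C

COP_R = T_C/(T_H − T_C) gives T_H − T_C = T_C/COP.
With T_C = 276.65 K, T_H = 276.65 × (1 + 1/10.6) = 302.75 K.
Converting, 302.75 K = 29.60°C.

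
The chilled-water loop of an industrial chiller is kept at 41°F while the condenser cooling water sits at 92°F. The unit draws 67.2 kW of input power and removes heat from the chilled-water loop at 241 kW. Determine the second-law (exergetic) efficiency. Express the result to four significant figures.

0.3653

COP_actual = Q̇_C/Ẇ = 241.0/67.20 = 3.586.
In absolute terms T_C = 278.15 K and T_H = 306.48 K, so ΔT = 28.33 K.
COP_Carnot = T_C/ΔT = 278.15/28.33 = 9.817.
η_II = COP_actual/COP_Carnot = 3.586/9.817 = 0.3653.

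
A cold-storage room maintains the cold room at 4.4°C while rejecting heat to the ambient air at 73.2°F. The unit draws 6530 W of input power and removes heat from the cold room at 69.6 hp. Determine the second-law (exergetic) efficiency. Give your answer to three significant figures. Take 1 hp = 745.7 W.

0.529

Converting, Q̇_C = 69.60 hp = 51900 W, so COP_actual = Q̇_C/Ẇ = 51900/6530 = 7.948.
In absolute terms T_C = 277.55 K and T_H = 296.04 K, so ΔT = 18.49 K.
COP_Carnot = T_C/ΔT = 277.55/18.49 = 15.01.
η_II = COP_actual/COP_Carnot = 7.948/15.01 = 0.5295.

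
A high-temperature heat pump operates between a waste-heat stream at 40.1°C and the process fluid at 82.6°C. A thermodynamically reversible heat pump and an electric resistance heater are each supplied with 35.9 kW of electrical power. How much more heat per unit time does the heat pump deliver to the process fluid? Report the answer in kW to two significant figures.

In absolute terms T_C = 313.25 K and T_H = 355.75 K, so ΔT = 42.50 K.
COP_Carnot = T_H/ΔT = 355.75/42.50 = 8.371.
The heat pump delivers Q̇_H = COP × Ẇ = 300.5 kW; the resistance heater delivers Ẇ = 35.90 kW.
Extra = (COP − 1)·Ẇ = 264.6 kW.

260 kW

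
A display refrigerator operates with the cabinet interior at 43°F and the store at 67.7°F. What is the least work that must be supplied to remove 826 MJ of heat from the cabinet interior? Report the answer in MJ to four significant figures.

40.59 MJ

In absolute terms T_C = 279.26 K and T_H = 292.98 K, so ΔT = 13.72 K.
The reversible limit is COP_R = T_C/ΔT = 20.35, so W_min = Q_C/COP = Q_C·ΔT/T_C.
W_min = 826.0 × 13.72/279.26 = 40.59 MJ.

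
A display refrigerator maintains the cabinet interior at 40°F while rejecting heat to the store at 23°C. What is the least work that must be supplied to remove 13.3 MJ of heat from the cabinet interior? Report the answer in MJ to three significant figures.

In absolute terms T_C = 277.59 K and T_H = 296.15 K, so ΔT = 18.56 K.
The reversible limit is COP_R = T_C/ΔT = 14.96, so W_min = Q_C/COP = Q_C·ΔT/T_C.
W_min = 13.30 × 18.56/277.59 = 0.8890 MJ.

0.889 MJ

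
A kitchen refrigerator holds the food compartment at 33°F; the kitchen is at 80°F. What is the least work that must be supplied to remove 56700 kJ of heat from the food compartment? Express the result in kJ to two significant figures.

In absolute terms T_C = 273.71 K and T_H = 299.82 K, so ΔT = 26.11 K.
The reversible limit is COP_R = T_C/ΔT = 10.48, so W_min = Q_C/COP = Q_C·ΔT/T_C.
W_min = 56700 × 26.11/273.71 = 5409 kJ.

5400 kJ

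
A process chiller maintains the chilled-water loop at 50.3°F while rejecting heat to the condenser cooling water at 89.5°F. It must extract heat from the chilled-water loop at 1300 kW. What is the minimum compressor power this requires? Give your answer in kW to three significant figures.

99.9 kW

In absolute terms T_C = 283.32 K and T_H = 305.09 K, so ΔT = 21.78 K.
COP_Carnot = T_C/ΔT = 283.32/21.78 = 13.01.
Ẇ_min = Q̇/COP_Carnot = 1300/13.01 = 99.93 kW.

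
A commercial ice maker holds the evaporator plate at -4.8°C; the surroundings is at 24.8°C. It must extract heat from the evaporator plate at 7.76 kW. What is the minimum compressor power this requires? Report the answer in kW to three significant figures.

0.856 kW

In absolute terms T_C = 268.35 K and T_H = 297.95 K, so ΔT = 29.60 K.
COP_Carnot = T_C/ΔT = 268.35/29.60 = 9.066.
Ẇ_min = Q̇/COP_Carnot = 7.760/9.066 = 0.8560 kW.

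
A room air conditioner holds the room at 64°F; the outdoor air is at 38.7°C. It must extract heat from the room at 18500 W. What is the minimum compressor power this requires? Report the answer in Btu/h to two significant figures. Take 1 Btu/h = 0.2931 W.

In absolute terms T_C = 290.93 K and T_H = 311.85 K, so ΔT = 20.92 K.
COP_Carnot = T_C/ΔT = 290.93/20.92 = 13.91.
Ẇ_min = Q̇/COP_Carnot = 18500/13.91 = 1330 W = 4539 Btu/h.

4500 Btu/h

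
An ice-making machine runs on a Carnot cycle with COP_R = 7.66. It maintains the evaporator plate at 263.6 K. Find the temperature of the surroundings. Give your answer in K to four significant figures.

COP_R = T_C/(T_H − T_C) gives T_H − T_C = T_C/COP.
With T_C = 263.60 K, T_H = 263.60 × (1 + 1/7.66) = 298.01 K.

298.0 K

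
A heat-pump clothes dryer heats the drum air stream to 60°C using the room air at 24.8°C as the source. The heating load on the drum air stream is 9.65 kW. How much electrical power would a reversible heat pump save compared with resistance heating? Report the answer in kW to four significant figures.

In absolute terms T_C = 297.95 K and T_H = 333.15 K, so ΔT = 35.20 K.
COP_Carnot = T_H/ΔT = 333.15/35.20 = 9.464.
Resistance heating needs Ẇ_res = Q̇_H = 9.650 kW; the reversible heat pump needs only Ẇ_hp = Q̇_H/COP = 1.020 kW.
Saving = 9.650 − 1.020 = 8.630 kW.

8.630 kW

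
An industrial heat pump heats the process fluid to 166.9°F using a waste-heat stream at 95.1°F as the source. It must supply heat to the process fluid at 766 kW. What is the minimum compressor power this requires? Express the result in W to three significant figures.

87800 W

In absolute terms T_C = 308.21 K and T_H = 348.09 K, so ΔT = 39.89 K.
COP_Carnot = T_H/ΔT = 348.09/39.89 = 8.727.
Ẇ_min = Q̇/COP_Carnot = 766.0/8.727 = 87.78 kW = 87780 W.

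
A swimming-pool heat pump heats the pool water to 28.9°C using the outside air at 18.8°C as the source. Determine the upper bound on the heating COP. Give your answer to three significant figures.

29.9

In absolute terms T_C = 291.95 K and T_H = 302.05 K, so ΔT = 10.10 K.
For a reversible cycle, COP_Carnot = T_H/ΔT = 302.05/10.10 = 29.91.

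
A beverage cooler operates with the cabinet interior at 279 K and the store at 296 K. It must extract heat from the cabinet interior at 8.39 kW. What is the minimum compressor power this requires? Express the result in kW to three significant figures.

0.511 kW

The reservoir spacing is ΔT = 296 − 279 = 17.00 K.
COP_Carnot = T_C/ΔT = 279.00/17.00 = 16.41.
Ẇ_min = Q̇/COP_Carnot = 8.390/16.41 = 0.5112 kW.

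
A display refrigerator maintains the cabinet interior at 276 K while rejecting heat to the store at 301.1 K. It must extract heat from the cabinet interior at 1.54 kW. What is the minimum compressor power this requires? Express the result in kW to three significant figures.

0.140 kW

The reservoir spacing is ΔT = 301.1 − 276 = 25.10 K.
COP_Carnot = T_C/ΔT = 276.00/25.10 = 11.00.
Ẇ_min = Q̇/COP_Carnot = 1.540/11.00 = 0.1401 kW.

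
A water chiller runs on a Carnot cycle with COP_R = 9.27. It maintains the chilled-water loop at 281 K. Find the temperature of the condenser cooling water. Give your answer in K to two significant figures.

COP_R = T_C/(T_H − T_C) gives T_H − T_C = T_C/COP.
With T_C = 281.00 K, T_H = 281.00 × (1 + 1/9.27) = 311.31 K.

310 K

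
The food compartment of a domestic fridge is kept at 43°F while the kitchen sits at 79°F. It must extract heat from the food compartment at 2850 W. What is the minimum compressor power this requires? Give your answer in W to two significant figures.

In absolute terms T_C = 279.26 K and T_H = 299.26 K, so ΔT = 20.00 K.
COP_Carnot = T_C/ΔT = 279.26/20.00 = 13.96.
Ẇ_min = Q̇/COP_Carnot = 2850/13.96 = 204.1 W.

200 W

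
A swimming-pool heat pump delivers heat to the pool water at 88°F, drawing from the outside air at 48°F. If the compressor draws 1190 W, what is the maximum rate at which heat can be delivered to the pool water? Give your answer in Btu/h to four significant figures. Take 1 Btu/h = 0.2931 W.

55590 Btu/h

In absolute terms T_C = 282.04 K and T_H = 304.26 K, so ΔT = 22.22 K.
COP_Carnot = T_H/ΔT = 304.26/22.22 = 13.69.
Q̇_max = COP_Carnot × Ẇ = 13.69 × 1190 W = 16290 W = 55590 Btu/h.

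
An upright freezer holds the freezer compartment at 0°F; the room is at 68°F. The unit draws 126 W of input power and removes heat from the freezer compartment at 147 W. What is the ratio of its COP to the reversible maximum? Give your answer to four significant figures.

COP_actual = Q̇_C/Ẇ = 147.0/126.0 = 1.167.
In absolute terms T_C = 255.37 K and T_H = 293.15 K, so ΔT = 37.78 K.
COP_Carnot = T_C/ΔT = 255.37/37.78 = 6.760.
η_II = COP_actual/COP_Carnot = 1.167/6.760 = 0.1726.

0.1726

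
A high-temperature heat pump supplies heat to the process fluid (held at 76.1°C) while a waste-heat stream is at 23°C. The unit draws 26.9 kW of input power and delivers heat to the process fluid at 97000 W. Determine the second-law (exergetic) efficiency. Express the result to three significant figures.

Converting, Q̇_H = 97000 W = 97.00 kW, so COP_actual = Q̇_H/Ẇ = 97.00/26.90 = 3.606.
In absolute terms T_C = 296.15 K and T_H = 349.25 K, so ΔT = 53.10 K.
COP_Carnot = T_H/ΔT = 349.25/53.10 = 6.577.
η_II = COP_actual/COP_Carnot = 3.606/6.577 = 0.5482.

0.548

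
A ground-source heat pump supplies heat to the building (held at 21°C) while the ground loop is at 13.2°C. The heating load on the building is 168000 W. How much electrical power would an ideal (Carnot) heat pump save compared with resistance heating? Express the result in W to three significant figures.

In absolute terms T_C = 286.35 K and T_H = 294.15 K, so ΔT = 7.800 K.
COP_Carnot = T_H/ΔT = 294.15/7.800 = 37.71.
Resistance heating needs Ẇ_res = Q̇_H = 168000 W; the reversible heat pump needs only Ẇ_hp = Q̇_H/COP = 4455 W.
Saving = 168000 − 4455 = 163500 W.

164000 W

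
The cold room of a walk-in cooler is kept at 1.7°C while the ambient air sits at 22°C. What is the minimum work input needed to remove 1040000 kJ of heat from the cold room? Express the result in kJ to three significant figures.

In absolute terms T_C = 274.85 K and T_H = 295.15 K, so ΔT = 20.30 K.
The reversible limit is COP_R = T_C/ΔT = 13.54, so W_min = Q_C/COP = Q_C·ΔT/T_C.
W_min = 1040000 × 20.30/274.85 = 76810 kJ.

76800 kJ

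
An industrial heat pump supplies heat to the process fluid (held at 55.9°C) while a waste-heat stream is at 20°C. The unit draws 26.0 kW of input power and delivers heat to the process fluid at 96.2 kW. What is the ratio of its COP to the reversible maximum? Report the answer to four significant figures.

0.4037

COP_actual = Q̇_H/Ẇ = 96.20/26.00 = 3.700.
In absolute terms T_C = 293.15 K and T_H = 329.05 K, so ΔT = 35.90 K.
COP_Carnot = T_H/ΔT = 329.05/35.90 = 9.166.
η_II = COP_actual/COP_Carnot = 3.700/9.166 = 0.4037.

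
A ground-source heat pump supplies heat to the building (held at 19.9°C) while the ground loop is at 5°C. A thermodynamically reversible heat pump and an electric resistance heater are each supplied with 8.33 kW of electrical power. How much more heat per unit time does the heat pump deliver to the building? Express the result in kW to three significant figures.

In absolute terms T_C = 278.15 K and T_H = 293.05 K, so ΔT = 14.90 K.
COP_Carnot = T_H/ΔT = 293.05/14.90 = 19.67.
The heat pump delivers Q̇_H = COP × Ẇ = 163.8 kW; the resistance heater delivers Ẇ = 8.330 kW.
Extra = (COP − 1)·Ẇ = 155.5 kW.

156 kW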